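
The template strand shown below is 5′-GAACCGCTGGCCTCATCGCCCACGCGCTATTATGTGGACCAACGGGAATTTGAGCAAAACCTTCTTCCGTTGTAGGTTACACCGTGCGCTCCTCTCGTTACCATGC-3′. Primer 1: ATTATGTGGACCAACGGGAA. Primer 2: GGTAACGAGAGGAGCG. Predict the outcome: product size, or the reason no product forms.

Yes — a 74 bp product.

Primer 1 (ATTATGTGGACCAACGGGAA) matches the top strand at positions 29–48; it acts as a forward primer.
Primer 2's reverse complement is CGCTCCTCTCGTTACC, matching the top strand at positions 87–102; it acts as a reverse primer.
The 3' ends face each other across positions 29–102, giving a 74 bp product.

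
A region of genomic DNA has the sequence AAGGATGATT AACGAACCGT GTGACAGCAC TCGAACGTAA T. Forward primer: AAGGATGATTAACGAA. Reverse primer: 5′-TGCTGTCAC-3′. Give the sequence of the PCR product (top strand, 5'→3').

5'-AAGGATGATTAACGAACCGTGTGACAGCA-3'

The forward primer matches the template at positions 1–16.
The reverse primer's reverse complement is GTGACAGCA, which matches the template at positions 21–29.
The product is the template from position 1 through 29 (29 bp).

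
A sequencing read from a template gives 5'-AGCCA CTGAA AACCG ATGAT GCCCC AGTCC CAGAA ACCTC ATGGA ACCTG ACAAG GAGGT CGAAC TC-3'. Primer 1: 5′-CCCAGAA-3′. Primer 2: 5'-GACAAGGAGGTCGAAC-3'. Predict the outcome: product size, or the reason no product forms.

Primer 1 (CCCAGAA) matches the top strand at positions 29–35 (3' end points downstream).
Primer 2 (GACAAGGAGGTCGAAC) also matches the top strand directly, at positions 50–65 — its reverse complement GTTCGACCTCCTTGTC is not present.
Both primers anneal to the bottom strand with 3' ends pointing the same way, so neither can prime synthesis back toward the other.

No product — both primers anneal to the same strand and extend in the same direction.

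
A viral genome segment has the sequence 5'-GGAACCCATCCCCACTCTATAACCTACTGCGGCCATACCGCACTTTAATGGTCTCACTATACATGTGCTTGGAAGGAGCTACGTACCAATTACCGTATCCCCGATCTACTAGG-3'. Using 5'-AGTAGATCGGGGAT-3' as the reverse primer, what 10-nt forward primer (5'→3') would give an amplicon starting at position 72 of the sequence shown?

5'-GAAGGAGCTA-3'

The reverse primer's reverse complement ATCCCCGATCTACT matches the template at positions 97–110; the product starts at position 72.
The forward primer is identical to the top strand over positions 72–81: GAAGGAGCTA.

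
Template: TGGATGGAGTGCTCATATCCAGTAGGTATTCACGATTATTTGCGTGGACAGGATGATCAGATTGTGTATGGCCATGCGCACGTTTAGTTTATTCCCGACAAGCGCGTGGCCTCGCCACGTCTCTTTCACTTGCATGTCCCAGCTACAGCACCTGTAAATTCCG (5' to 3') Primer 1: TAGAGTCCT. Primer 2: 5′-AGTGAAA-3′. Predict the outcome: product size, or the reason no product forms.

No product — primer 1 has no binding site in the template.

Primer 1 (TAGAGTCCT) does not match the top strand, and its reverse complement AGGACTCTA does not match either.
With no annealing site for primer 1, no amplification occurs.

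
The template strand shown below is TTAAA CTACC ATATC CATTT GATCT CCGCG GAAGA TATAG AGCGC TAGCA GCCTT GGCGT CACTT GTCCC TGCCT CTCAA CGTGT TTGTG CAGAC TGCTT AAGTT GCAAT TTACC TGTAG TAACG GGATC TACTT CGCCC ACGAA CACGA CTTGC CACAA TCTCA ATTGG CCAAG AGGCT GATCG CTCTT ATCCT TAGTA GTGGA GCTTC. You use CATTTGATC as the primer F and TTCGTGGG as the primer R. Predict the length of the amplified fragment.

130 bp

Forward primer CATTTGATC is found on the top strand at positions 16–24.
The reverse primer's reverse complement is CCCACGAA, which matches the template at positions 138–145.
Product length = (reverse-primer end) − (forward-primer start) + 1 = 145 − 16 + 1 = 130 bp.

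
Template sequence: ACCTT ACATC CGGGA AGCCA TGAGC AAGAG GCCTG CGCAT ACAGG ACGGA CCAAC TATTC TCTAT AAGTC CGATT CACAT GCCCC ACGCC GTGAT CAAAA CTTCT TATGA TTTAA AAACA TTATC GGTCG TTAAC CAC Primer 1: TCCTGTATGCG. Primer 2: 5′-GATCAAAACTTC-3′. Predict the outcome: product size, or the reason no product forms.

Primer 1 (TCCTGTATGCG) has reverse complement CGCATACAGGA, which matches the top strand at positions 36–46; primer 1 anneals to the top strand there with its 3' end pointing upstream toward position 36.
Primer 2 (GATCAAAACTTC) matches the top strand directly at positions 93–104; it anneals to the bottom strand with its 3' end pointing downstream toward position 104.
The 3' ends diverge (primer 1 extends toward position 1, primer 2 toward position 138), so the primers never converge on a shared product.

No product — the primers' 3' ends point away from each other.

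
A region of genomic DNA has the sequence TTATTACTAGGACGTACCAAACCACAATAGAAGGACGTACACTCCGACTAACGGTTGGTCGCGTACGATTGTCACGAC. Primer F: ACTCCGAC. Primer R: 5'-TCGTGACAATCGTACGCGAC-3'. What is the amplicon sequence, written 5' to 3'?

5'-ACTCCGACTAACGGTTGGTCGCGTACGATTGTCACGA-3'

Forward primer ACTCCGAC is found on the top strand at positions 41–48.
Reverse complement of the reverse primer: GTCGCGTACGATTGTCACGA. This occurs on the top strand at positions 58–77.
The product is the template from position 41 through 77 (37 bp).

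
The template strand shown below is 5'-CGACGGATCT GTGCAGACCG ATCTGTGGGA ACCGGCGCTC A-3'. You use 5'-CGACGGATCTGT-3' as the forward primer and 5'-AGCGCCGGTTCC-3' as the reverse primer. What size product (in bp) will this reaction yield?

Forward primer CGACGGATCTGT is found on the top strand at positions 1–12.
The reverse primer's reverse complement is GGAACCGGCGCT, which matches the template at positions 28–39.
Amplicon spans positions 1–39: 39 bp.

39 bp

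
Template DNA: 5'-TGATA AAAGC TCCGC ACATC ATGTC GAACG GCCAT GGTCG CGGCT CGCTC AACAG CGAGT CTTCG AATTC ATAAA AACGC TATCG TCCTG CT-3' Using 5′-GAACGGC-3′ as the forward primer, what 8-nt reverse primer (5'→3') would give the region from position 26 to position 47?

5'-CGAGCCGC-3'

The product's 3' end on the top strand is position 47.
The reverse primer anneals to the top strand over positions 40–47, i.e. to GCGGCTCG.
Its sequence written 5'→3' is the reverse complement: CGAGCCGC.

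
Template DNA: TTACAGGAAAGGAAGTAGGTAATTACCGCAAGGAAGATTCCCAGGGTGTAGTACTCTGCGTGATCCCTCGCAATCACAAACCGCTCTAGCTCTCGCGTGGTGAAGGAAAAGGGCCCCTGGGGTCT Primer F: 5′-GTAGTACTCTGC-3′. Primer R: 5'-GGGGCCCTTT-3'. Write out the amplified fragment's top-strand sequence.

5'-GTAGTACTCTGCGTGATCCCTCGCAATCACAAACCGCTCTAGCTCTCGCGTGGTGAAGGAAAAGGGCCCC-3'

Forward primer GTAGTACTCTGC is found on the top strand at positions 48–59.
Reverse complement of the reverse primer: AAAGGGCCCC. This occurs on the top strand at positions 108–117.
The product is the template from position 48 through 117 (70 bp).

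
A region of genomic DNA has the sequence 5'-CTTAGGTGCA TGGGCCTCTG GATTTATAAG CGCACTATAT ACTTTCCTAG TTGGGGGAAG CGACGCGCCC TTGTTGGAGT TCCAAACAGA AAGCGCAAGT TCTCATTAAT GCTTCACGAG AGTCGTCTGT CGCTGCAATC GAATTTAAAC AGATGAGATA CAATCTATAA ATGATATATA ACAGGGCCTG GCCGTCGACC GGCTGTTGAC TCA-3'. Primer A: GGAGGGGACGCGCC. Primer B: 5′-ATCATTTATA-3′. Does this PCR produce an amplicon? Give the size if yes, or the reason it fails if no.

Primer A (GGAGGGGACGCGCC) does not match the top strand, and its reverse complement GGCGCGTCCCCTCC does not match either.
With no annealing site for primer A, no amplification occurs.

No product — primer A has no binding site in the template.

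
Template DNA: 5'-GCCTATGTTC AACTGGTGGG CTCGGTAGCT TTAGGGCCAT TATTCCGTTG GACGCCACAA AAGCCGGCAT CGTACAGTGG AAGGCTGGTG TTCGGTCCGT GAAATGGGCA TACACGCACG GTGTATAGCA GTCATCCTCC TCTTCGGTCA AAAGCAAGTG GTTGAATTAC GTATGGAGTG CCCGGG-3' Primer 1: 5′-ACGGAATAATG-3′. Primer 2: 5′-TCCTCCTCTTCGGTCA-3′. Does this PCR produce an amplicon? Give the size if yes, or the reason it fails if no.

No product — the primers' 3' ends point away from each other.

Primer 1 (ACGGAATAATG) has reverse complement CATTATTCCGT, which matches the top strand at positions 38–48; primer 1 anneals to the top strand there with its 3' end pointing upstream toward position 38.
Primer 2 (TCCTCCTCTTCGGTCA) matches the top strand directly at positions 135–150; it anneals to the bottom strand with its 3' end pointing downstream toward position 150.
The 3' ends diverge (primer 1 extends toward position 1, primer 2 toward position 186), so the primers never converge on a shared product.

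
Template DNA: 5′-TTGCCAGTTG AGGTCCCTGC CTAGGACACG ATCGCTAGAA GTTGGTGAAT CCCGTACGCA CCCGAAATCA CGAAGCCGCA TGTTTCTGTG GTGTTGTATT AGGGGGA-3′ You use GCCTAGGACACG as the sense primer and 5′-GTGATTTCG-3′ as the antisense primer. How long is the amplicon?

53 bp

Scanning the template, GCCTAGGACACG occurs at positions 19–30; this primer anneals to the bottom strand there with its 3' end pointing downstream.
The reverse primer's reverse complement is CGAAATCAC, which matches the template at positions 63–71.
The product runs from position 19 to position 71, so its length is 71 − 19 + 1 = 53 bp.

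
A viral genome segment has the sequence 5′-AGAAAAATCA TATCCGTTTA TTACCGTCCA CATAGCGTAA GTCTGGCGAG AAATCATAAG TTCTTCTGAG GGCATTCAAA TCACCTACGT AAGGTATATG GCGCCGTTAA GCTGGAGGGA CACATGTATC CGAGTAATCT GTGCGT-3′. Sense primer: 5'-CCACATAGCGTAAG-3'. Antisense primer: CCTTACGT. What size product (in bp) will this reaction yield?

67 bp

Forward primer CCACATAGCGTAAG is found on the top strand at positions 28–41.
Reverse complement of the reverse primer: ACGTAAGG. This occurs on the top strand at positions 87–94.
Amplicon spans positions 28–94: 67 bp.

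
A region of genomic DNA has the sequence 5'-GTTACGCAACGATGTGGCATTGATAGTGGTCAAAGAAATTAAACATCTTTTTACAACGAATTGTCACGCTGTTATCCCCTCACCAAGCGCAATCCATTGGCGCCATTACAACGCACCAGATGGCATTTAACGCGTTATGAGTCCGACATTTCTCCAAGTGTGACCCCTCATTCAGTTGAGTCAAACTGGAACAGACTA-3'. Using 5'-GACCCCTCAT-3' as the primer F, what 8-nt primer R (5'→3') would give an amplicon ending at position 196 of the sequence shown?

The forward primer binds at positions 162–171; the product's 3' end on the top strand is position 196.
The reverse primer anneals to the top strand over positions 189–196, i.e. to GAACAGAC.
Its sequence written 5'→3' is the reverse complement: GTCTGTTC.

5'-GTCTGTTC-3'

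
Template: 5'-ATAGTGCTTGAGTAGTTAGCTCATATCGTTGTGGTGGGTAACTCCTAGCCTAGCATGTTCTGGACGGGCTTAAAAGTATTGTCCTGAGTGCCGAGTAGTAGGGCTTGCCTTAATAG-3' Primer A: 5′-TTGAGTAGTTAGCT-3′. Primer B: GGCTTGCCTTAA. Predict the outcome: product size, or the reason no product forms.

No product — both primers anneal to the same strand and extend in the same direction.

Primer A (TTGAGTAGTTAGCT) matches the top strand at positions 8–21 (3' end points downstream).
Primer B (GGCTTGCCTTAA) also matches the top strand directly, at positions 102–113 — its reverse complement TTAAGGCAAGCC is not present.
Both primers anneal to the bottom strand with 3' ends pointing the same way, so neither can prime synthesis back toward the other.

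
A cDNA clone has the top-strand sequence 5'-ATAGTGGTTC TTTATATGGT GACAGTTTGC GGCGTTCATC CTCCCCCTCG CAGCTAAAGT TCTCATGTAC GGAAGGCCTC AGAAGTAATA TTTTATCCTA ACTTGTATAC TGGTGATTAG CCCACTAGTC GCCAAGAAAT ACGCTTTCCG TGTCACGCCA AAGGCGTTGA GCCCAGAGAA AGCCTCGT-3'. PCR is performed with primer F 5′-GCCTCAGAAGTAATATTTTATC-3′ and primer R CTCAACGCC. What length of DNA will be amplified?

Forward primer GCCTCAGAAGTAATATTTTATC is found on the top strand at positions 76–97.
Taking the reverse complement of CTCAACGCC gives GGCGTTGAG, found at positions 163–171 on the template; the primer anneals here to the top strand with its 3' end pointing upstream.
Amplicon spans positions 76–171: 96 bp.

96 bp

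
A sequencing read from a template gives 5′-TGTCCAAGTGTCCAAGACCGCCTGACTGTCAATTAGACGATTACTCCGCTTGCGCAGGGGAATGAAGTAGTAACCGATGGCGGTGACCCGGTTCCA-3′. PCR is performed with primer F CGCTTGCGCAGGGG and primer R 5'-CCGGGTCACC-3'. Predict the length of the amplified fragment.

45 bp

Scanning the template, CGCTTGCGCAGGGG occurs at positions 47–60; this primer anneals to the bottom strand there with its 3' end pointing downstream.
Taking the reverse complement of CCGGGTCACC gives GGTGACCCGG, found at positions 82–91 on the template; the primer anneals here to the top strand with its 3' end pointing upstream.
The product runs from position 47 to position 91, so its length is 91 − 47 + 1 = 45 bp.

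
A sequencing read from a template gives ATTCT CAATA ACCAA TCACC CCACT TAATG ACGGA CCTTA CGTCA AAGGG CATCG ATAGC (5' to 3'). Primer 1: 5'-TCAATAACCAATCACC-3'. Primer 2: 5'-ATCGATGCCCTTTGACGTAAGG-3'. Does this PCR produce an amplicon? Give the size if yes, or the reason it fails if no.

Primer 1 (TCAATAACCAATCACC) matches the top strand at positions 5–20; it acts as a forward primer.
Primer 2's reverse complement is CCTTACGTCAAAGGGCATCGAT, matching the top strand at positions 36–57; it acts as a reverse primer.
The 3' ends face each other across positions 5–57, giving a 53 bp product.

Yes — a 53 bp product.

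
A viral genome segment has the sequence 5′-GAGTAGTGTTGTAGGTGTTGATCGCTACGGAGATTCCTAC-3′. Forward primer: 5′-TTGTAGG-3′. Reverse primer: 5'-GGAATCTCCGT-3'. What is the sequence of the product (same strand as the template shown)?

The forward primer matches the template at positions 9–15.
Reverse complement of the reverse primer: ACGGAGATTCC. This occurs on the top strand at positions 27–37.
The product is the template from position 9 through 37 (29 bp).

5'-TTGTAGGTGTTGATCGCTACGGAGATTCC-3'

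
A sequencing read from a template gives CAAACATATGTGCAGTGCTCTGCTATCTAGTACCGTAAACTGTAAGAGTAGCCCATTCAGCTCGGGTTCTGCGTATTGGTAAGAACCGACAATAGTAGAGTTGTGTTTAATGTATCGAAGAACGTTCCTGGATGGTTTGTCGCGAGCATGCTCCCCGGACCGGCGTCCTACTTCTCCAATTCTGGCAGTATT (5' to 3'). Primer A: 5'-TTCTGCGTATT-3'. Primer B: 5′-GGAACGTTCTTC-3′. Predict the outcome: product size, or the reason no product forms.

Primer A (TTCTGCGTATT) matches the top strand at positions 67–77; it acts as a forward primer.
Primer B's reverse complement is GAAGAACGTTCC, matching the top strand at positions 117–128; it acts as a reverse primer.
The 3' ends face each other across positions 67–128, giving a 62 bp product.

Yes — a 62 bp product.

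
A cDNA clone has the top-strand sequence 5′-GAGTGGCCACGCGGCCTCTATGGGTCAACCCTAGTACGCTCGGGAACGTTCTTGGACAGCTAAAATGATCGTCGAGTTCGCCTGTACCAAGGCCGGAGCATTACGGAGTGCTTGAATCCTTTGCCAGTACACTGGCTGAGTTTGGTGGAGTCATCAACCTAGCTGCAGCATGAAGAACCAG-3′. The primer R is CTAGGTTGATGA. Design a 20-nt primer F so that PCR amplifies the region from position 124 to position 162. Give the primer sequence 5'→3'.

5'-CCAGTACACTGGCTGAGTTT-3'

The reverse primer's reverse complement TCATCAACCTAG matches the template at positions 151–162; the product starts at position 124.
The forward primer is identical to the top strand over positions 124–143: CCAGTACACTGGCTGAGTTT.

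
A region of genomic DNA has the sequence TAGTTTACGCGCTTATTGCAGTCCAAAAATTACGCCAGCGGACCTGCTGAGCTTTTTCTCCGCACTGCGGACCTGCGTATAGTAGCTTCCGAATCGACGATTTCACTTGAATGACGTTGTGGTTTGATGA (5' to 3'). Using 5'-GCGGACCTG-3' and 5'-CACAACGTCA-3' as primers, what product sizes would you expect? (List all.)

The forward primer GCGGACCTG matches the top strand at positions 38–46, 67–75.
The reverse primer's reverse complement is TGACGTTGTG, matching at positions 112–121.
Each forward site pairs with the reverse site to give a product ending at position 121: sizes 84, 55 bp.

84 bp, 55 bp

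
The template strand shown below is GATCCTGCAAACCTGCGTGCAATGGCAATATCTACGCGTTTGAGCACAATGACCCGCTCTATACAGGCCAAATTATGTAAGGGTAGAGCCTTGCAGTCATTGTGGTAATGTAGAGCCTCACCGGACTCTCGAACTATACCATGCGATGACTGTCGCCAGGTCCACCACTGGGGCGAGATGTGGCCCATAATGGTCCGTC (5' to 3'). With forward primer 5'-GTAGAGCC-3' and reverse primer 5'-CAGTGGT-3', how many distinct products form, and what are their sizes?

The forward primer GTAGAGCC matches the top strand at positions 83–90, 110–117.
The reverse primer's reverse complement is ACCACTG, matching at positions 164–170.
Each forward site pairs with the reverse site to give a product ending at position 170: sizes 88, 61 bp.

Two products: 88 bp, 61 bp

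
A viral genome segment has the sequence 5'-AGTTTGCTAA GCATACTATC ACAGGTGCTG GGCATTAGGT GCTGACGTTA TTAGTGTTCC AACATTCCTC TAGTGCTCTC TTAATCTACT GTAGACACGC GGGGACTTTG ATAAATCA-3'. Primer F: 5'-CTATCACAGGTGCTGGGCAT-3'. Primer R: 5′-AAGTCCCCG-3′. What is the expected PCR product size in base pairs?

93 bp

Forward primer CTATCACAGGTGCTGGGCAT is found on the top strand at positions 16–35.
The reverse primer's reverse complement is CGGGGACTT, which matches the template at positions 100–108.
The product runs from position 16 to position 108, so its length is 108 − 16 + 1 = 93 bp.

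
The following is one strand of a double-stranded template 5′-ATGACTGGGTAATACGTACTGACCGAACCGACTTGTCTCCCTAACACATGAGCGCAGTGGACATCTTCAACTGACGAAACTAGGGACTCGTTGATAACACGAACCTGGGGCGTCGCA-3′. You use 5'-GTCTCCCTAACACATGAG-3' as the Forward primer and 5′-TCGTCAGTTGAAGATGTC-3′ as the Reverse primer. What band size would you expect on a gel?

43 bp

Scanning the template, GTCTCCCTAACACATGAG occurs at positions 35–52; this primer anneals to the bottom strand there with its 3' end pointing downstream.
Reverse complement of the reverse primer: GACATCTTCAACTGACGA. This occurs on the top strand at positions 60–77.
Product length = (reverse-primer end) − (forward-primer start) + 1 = 77 − 35 + 1 = 43 bp.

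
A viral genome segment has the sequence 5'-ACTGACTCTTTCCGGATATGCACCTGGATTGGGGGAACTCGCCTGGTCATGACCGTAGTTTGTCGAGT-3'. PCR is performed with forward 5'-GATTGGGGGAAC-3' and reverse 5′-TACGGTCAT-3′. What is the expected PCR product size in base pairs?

31 bp

Scanning the template, GATTGGGGGAAC occurs at positions 27–38; this primer anneals to the bottom strand there with its 3' end pointing downstream.
The reverse primer's reverse complement is ATGACCGTA, which matches the template at positions 49–57.
Product length = (reverse-primer end) − (forward-primer start) + 1 = 57 − 27 + 1 = 31 bp.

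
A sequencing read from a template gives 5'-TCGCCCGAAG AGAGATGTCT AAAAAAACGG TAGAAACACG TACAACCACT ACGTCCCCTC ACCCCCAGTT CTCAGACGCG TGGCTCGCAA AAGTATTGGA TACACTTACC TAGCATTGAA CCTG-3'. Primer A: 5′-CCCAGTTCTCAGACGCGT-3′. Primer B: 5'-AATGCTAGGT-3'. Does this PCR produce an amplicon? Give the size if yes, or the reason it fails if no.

Primer A (CCCAGTTCTCAGACGCGT) matches the top strand at positions 64–81; it acts as a forward primer.
Primer B's reverse complement is ACCTAGCATT, matching the top strand at positions 108–117; it acts as a reverse primer.
The 3' ends face each other across positions 64–117, giving a 54 bp product.

Yes — a 54 bp product.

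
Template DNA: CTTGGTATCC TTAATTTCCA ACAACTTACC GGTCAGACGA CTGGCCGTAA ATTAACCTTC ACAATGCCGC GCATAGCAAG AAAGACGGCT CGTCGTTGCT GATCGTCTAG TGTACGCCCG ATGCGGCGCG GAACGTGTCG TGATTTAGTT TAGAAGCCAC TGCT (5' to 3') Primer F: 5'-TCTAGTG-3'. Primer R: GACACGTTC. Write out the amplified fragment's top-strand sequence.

Scanning the template, TCTAGTG occurs at positions 106–112; this primer anneals to the bottom strand there with its 3' end pointing downstream.
Reverse complement of the reverse primer: GAACGTGTC. This occurs on the top strand at positions 131–139.
The product is the template from position 106 through 139 (34 bp).

5'-TCTAGTGTACGCCCGATGCGGCGCGGAACGTGTC-3'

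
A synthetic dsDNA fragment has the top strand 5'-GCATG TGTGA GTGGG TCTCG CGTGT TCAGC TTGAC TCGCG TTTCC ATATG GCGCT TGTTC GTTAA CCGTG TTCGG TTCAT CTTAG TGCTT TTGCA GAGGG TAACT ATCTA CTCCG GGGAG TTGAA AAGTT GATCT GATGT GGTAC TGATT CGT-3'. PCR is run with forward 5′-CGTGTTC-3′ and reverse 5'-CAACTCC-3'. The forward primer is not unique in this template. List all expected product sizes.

103 bp, 57 bp

The forward primer CGTGTTC matches the top strand at positions 21–27, 67–73.
The reverse primer's reverse complement is GGAGTTG, matching at positions 117–123.
Each forward site pairs with the reverse site to give a product ending at position 123: sizes 103, 57 bp.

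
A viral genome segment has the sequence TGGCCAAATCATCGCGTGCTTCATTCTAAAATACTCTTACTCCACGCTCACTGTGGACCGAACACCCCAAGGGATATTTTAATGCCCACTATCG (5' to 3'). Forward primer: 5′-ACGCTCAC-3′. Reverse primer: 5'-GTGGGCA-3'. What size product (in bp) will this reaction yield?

Forward primer ACGCTCAC is found on the top strand at positions 44–51.
The reverse primer's reverse complement is TGCCCAC, which matches the template at positions 83–89.
Product length = (reverse-primer end) − (forward-primer start) + 1 = 89 − 44 + 1 = 46 bp.

46 bp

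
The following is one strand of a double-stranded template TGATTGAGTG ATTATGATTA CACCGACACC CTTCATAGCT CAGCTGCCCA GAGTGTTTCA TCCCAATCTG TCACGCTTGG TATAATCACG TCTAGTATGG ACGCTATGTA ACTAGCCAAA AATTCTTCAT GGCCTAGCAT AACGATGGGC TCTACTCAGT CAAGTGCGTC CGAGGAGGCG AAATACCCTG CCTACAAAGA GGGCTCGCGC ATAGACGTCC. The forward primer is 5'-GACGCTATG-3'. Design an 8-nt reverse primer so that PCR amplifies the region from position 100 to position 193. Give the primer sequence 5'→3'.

5'-AGGCAGGG-3'

The product's 3' end on the top strand is position 193.
The reverse primer anneals to the top strand over positions 186–193, i.e. to CCCTGCCT.
Its sequence written 5'→3' is the reverse complement: AGGCAGGG.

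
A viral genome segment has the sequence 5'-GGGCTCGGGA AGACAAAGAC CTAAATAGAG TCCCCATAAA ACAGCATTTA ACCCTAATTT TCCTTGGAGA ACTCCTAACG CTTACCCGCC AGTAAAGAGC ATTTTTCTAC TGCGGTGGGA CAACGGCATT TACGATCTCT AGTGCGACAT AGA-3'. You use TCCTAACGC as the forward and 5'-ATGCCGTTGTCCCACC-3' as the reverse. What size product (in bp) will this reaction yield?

Forward primer TCCTAACGC is found on the top strand at positions 73–81.
The reverse primer's reverse complement is GGTGGGACAACGGCAT, which matches the template at positions 114–129.
Product length = (reverse-primer end) − (forward-primer start) + 1 = 129 − 73 + 1 = 57 bp.

57 bp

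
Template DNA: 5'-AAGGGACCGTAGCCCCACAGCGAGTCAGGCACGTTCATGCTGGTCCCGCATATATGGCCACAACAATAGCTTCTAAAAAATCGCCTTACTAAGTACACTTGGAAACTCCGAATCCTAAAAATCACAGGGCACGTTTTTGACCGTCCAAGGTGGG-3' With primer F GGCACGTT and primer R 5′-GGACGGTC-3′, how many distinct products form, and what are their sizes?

The forward primer GGCACGTT matches the top strand at positions 28–35, 128–135.
The reverse primer's reverse complement is GACCGTCC, matching at positions 139–146.
Each forward site pairs with the reverse site to give a product ending at position 146: sizes 119, 19 bp.

Two products: 119 bp, 19 bp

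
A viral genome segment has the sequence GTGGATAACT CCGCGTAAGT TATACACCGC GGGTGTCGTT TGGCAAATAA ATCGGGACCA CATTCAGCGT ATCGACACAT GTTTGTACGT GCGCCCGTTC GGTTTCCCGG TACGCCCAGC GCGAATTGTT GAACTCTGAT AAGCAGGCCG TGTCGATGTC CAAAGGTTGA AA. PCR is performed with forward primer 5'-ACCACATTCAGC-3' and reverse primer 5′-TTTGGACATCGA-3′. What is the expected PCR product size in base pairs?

The forward primer matches the template at positions 57–68.
The reverse primer's reverse complement is TCGATGTCCAAA, which matches the template at positions 153–164.
The product runs from position 57 to position 164, so its length is 164 − 57 + 1 = 108 bp.

108 bp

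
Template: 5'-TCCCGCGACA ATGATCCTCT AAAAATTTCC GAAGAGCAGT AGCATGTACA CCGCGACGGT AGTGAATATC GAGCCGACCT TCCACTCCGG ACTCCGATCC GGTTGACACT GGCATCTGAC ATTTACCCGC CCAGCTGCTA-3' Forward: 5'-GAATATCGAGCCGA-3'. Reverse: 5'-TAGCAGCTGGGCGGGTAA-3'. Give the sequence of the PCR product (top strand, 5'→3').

Forward primer GAATATCGAGCCGA is found on the top strand at positions 64–77.
Reverse complement of the reverse primer: TTACCCGCCCAGCTGCTA. This occurs on the top strand at positions 123–140.
The product is the template from position 64 through 140 (77 bp).

5'-GAATATCGAGCCGACCTTCCACTCCGGACTCCGATCCGGTTGACACTGGCATCTGACATTTACCCGCCCAGCTGCTA-3'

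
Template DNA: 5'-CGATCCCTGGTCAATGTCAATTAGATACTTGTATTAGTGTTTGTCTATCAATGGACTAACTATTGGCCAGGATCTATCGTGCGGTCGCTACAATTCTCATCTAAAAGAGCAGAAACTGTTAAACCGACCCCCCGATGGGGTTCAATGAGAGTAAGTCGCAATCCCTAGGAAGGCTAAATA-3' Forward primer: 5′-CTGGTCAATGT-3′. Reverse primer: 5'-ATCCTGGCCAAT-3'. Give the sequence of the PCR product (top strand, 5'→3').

Scanning the template, CTGGTCAATGT occurs at positions 7–17; this primer anneals to the bottom strand there with its 3' end pointing downstream.
Taking the reverse complement of ATCCTGGCCAAT gives ATTGGCCAGGAT, found at positions 62–73 on the template; the primer anneals here to the top strand with its 3' end pointing upstream.
The product is the template from position 7 through 73 (67 bp).

5'-CTGGTCAATGTCAATTAGATACTTGTATTAGTGTTTGTCTATCAATGGACTAACTATTGGCCAGGAT-3'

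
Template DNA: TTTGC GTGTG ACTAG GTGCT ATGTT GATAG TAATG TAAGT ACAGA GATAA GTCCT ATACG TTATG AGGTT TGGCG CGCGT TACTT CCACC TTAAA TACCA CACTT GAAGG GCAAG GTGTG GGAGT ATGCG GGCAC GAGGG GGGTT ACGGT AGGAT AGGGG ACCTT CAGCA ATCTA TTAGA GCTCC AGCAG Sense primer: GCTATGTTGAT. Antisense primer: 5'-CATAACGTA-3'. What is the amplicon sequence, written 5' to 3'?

Forward primer GCTATGTTGAT is found on the top strand at positions 18–28.
Taking the reverse complement of CATAACGTA gives TACGTTATG, found at positions 57–65 on the template; the primer anneals here to the top strand with its 3' end pointing upstream.
The product is the template from position 18 through 65 (48 bp).

5'-GCTATGTTGATAGTAATGTAAGTACAGAGATAAGTCCTATACGTTATG-3'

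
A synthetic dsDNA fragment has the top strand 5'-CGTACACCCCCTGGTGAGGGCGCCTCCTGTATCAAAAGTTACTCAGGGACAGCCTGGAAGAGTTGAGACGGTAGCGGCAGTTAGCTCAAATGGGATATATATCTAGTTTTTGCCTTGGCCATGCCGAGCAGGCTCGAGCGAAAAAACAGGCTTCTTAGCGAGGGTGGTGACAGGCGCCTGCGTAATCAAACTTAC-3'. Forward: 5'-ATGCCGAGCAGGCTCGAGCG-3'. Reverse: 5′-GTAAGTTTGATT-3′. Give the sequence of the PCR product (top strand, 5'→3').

5'-ATGCCGAGCAGGCTCGAGCGAAAAAACAGGCTTCTTAGCGAGGGTGGTGACAGGCGCCTGCGTAATCAAACTTAC-3'

Forward primer ATGCCGAGCAGGCTCGAGCG is found on the top strand at positions 121–140.
The reverse primer's reverse complement is AATCAAACTTAC, which matches the template at positions 184–195.
The product is the template from position 121 through 195 (75 bp).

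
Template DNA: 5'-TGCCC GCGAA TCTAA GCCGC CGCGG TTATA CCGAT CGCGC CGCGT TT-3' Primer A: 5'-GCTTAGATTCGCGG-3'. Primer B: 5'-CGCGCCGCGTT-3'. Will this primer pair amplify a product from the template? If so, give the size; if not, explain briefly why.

Primer A (GCTTAGATTCGCGG) has reverse complement CCGCGAATCTAAGC, which matches the top strand at positions 4–17; primer A anneals to the top strand there with its 3' end pointing upstream toward position 4.
Primer B (CGCGCCGCGTT) matches the top strand directly at positions 36–46; it anneals to the bottom strand with its 3' end pointing downstream toward position 46.
The 3' ends diverge (primer A extends toward position 1, primer B toward position 47), so the primers never converge on a shared product.

No product — the primers' 3' ends point away from each other.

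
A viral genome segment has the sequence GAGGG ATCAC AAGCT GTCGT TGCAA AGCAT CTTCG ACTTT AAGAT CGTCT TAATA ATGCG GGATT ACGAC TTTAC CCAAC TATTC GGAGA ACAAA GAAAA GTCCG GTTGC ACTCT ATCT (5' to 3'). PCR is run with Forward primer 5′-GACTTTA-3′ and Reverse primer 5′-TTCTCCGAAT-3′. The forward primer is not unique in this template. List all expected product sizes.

57 bp, 24 bp

The forward primer GACTTTA matches the top strand at positions 35–41, 68–74.
The reverse primer's reverse complement is ATTCGGAGAA, matching at positions 82–91.
Each forward site pairs with the reverse site to give a product ending at position 91: sizes 57, 24 bp.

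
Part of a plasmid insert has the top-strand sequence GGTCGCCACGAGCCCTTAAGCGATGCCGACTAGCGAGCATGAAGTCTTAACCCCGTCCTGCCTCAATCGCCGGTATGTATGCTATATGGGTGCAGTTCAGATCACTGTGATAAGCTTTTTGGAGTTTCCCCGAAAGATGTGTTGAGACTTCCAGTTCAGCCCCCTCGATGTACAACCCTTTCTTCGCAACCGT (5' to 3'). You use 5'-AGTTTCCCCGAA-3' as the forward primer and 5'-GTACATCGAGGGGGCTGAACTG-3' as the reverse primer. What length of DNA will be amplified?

Forward primer AGTTTCCCCGAA is found on the top strand at positions 123–134.
Reverse complement of the reverse primer: CAGTTCAGCCCCCTCGATGTAC. This occurs on the top strand at positions 152–173.
The product runs from position 123 to position 173, so its length is 173 − 123 + 1 = 51 bp.

51 bp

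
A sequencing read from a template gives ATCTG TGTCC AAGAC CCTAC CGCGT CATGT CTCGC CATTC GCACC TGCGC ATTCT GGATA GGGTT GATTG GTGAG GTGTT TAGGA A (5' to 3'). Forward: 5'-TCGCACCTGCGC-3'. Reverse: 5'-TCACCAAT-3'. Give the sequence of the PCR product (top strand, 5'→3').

Scanning the template, TCGCACCTGCGC occurs at positions 39–50; this primer anneals to the bottom strand there with its 3' end pointing downstream.
Taking the reverse complement of TCACCAAT gives ATTGGTGA, found at positions 67–74 on the template; the primer anneals here to the top strand with its 3' end pointing upstream.
The product is the template from position 39 through 74 (36 bp).

5'-TCGCACCTGCGCATTCTGGATAGGGTTGATTGGTGA-3'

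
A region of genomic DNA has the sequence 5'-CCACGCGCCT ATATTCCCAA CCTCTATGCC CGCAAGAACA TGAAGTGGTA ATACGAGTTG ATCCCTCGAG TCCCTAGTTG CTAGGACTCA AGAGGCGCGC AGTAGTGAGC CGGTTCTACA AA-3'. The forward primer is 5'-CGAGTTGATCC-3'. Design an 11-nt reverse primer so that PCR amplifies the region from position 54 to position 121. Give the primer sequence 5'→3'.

The product's 3' end on the top strand is position 121.
The reverse primer anneals to the top strand over positions 111–121, i.e. to CGGTTCTACAA.
Its sequence written 5'→3' is the reverse complement: TTGTAGAACCG.

5'-TTGTAGAACCG-3'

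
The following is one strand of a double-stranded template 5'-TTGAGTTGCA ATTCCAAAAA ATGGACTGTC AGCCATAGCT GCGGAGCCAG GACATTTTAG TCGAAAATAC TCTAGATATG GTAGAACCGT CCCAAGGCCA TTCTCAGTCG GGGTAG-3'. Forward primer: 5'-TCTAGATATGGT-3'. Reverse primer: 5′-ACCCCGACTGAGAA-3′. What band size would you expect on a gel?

44 bp

Scanning the template, TCTAGATATGGT occurs at positions 71–82; this primer anneals to the bottom strand there with its 3' end pointing downstream.
Reverse complement of the reverse primer: TTCTCAGTCGGGGT. This occurs on the top strand at positions 101–114.
Product length = (reverse-primer end) − (forward-primer start) + 1 = 114 − 71 + 1 = 44 bp.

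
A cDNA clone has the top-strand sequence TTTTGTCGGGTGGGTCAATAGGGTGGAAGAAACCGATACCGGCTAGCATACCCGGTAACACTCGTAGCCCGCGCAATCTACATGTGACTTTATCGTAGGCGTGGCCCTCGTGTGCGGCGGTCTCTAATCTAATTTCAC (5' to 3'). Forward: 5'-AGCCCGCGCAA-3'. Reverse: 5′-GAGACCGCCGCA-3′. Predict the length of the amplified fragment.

Scanning the template, AGCCCGCGCAA occurs at positions 66–76; this primer anneals to the bottom strand there with its 3' end pointing downstream.
Reverse complement of the reverse primer: TGCGGCGGTCTC. This occurs on the top strand at positions 113–124.
The product runs from position 66 to position 124, so its length is 124 − 66 + 1 = 59 bp.

59 bp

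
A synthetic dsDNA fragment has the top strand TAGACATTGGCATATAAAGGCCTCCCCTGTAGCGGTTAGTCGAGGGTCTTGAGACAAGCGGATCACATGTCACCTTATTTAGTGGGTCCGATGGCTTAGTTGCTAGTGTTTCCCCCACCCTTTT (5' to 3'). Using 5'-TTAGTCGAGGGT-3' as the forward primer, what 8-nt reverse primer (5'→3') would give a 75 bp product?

5'-AACACTAG-3'

The forward primer binds at positions 36–47, so a 75 bp product ends at position 36 + 75 − 1 = 110.
The reverse primer anneals to the top strand over positions 103–110, i.e. to CTAGTGTT.
Its sequence written 5'→3' is the reverse complement: AACACTAG.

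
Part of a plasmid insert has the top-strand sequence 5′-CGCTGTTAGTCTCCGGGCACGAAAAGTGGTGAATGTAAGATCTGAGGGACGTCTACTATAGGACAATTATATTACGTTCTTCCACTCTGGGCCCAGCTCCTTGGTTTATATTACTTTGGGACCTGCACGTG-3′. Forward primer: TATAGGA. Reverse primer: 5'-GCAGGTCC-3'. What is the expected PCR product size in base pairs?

70 bp

The forward primer matches the template at positions 57–63.
The reverse primer's reverse complement is GGACCTGC, which matches the template at positions 119–126.
The product runs from position 57 to position 126, so its length is 126 − 57 + 1 = 70 bp.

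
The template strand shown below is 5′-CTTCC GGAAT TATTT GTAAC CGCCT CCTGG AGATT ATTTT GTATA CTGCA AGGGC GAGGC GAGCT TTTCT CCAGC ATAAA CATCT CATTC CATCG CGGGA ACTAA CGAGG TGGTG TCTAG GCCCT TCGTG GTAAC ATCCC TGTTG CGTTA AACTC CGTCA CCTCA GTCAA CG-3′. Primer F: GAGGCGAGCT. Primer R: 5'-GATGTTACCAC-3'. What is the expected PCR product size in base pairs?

83 bp

The forward primer matches the template at positions 56–65.
Reverse complement of the reverse primer: GTGGTAACATC. This occurs on the top strand at positions 128–138.
The product runs from position 56 to position 138, so its length is 138 − 56 + 1 = 83 bp.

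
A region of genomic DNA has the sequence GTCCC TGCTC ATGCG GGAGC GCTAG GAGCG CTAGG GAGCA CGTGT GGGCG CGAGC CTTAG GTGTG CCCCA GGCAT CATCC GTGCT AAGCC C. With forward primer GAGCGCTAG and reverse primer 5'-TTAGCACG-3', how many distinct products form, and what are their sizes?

Two products: 71 bp, 62 bp

The forward primer GAGCGCTAG matches the top strand at positions 17–25, 26–34.
The reverse primer's reverse complement is CGTGCTAA, matching at positions 80–87.
Each forward site pairs with the reverse site to give a product ending at position 87: sizes 71, 62 bp.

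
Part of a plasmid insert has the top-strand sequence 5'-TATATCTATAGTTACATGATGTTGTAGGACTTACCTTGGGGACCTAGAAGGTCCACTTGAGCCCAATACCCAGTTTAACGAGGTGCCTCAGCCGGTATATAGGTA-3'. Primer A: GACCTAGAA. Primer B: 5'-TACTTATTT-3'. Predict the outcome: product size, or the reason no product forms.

No product — primer B has no binding site in the template.

Primer B (TACTTATTT) does not match the top strand, and its reverse complement AAATAAGTA does not match either.
With no annealing site for primer B, no amplification occurs.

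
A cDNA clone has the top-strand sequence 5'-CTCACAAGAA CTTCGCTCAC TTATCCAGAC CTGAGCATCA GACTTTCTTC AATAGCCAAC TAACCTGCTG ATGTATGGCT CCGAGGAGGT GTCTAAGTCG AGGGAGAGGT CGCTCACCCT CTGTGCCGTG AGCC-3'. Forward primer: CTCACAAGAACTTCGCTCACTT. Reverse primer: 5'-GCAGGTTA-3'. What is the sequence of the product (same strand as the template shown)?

Scanning the template, CTCACAAGAACTTCGCTCACTT occurs at positions 1–22; this primer anneals to the bottom strand there with its 3' end pointing downstream.
Reverse complement of the reverse primer: TAACCTGC. This occurs on the top strand at positions 61–68.
The product is the template from position 1 through 68 (68 bp).

5'-CTCACAAGAACTTCGCTCACTTATCCAGACCTGAGCATCAGACTTTCTTCAATAGCCAACTAACCTGC-3'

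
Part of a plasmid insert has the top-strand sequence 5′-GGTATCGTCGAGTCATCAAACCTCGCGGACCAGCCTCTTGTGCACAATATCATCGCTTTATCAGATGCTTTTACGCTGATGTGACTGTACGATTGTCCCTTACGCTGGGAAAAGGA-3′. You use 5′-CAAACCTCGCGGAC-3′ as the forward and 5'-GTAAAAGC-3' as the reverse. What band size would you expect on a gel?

Scanning the template, CAAACCTCGCGGAC occurs at positions 17–30; this primer anneals to the bottom strand there with its 3' end pointing downstream.
The reverse primer's reverse complement is GCTTTTAC, which matches the template at positions 67–74.
The product runs from position 17 to position 74, so its length is 74 − 17 + 1 = 58 bp.

58 bp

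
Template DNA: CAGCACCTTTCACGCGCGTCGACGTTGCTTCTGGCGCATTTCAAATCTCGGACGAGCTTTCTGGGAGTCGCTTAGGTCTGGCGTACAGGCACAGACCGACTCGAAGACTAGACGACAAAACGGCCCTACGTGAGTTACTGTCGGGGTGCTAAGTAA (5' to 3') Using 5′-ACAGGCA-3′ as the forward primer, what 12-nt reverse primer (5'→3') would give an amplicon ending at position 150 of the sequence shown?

The forward primer binds at positions 85–91; the product's 3' end on the top strand is position 150.
The reverse primer anneals to the top strand over positions 139–150, i.e. to TGTCGGGGTGCT.
Its sequence written 5'→3' is the reverse complement: AGCACCCCGACA.

5'-AGCACCCCGACA-3'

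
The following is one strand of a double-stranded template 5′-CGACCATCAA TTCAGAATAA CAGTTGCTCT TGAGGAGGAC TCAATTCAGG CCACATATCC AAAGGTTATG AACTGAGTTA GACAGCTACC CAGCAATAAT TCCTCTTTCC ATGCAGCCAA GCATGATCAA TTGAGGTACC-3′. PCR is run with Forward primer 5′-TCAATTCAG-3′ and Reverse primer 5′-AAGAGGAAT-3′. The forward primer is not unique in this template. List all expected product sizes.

The forward primer TCAATTCAG matches the top strand at positions 7–15, 41–49.
The reverse primer's reverse complement is ATTCCTCTT, matching at positions 99–107.
Each forward site pairs with the reverse site to give a product ending at position 107: sizes 101, 67 bp.

101 bp, 67 bp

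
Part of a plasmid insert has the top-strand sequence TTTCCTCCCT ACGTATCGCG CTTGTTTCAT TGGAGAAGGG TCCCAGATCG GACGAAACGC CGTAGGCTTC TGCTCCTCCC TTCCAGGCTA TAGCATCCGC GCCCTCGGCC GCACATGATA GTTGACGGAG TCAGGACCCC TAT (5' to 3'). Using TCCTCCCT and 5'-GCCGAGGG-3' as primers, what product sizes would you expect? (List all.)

107 bp, 36 bp

The forward primer TCCTCCCT matches the top strand at positions 3–10, 74–81.
The reverse primer's reverse complement is CCCTCGGC, matching at positions 102–109.
Each forward site pairs with the reverse site to give a product ending at position 109: sizes 107, 36 bp.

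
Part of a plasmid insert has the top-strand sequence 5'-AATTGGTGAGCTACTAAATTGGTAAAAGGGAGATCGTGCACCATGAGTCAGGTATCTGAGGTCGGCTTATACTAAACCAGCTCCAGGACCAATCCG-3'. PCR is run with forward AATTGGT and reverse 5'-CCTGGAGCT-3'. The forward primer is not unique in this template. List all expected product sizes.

The forward primer AATTGGT matches the top strand at positions 1–7, 17–23.
The reverse primer's reverse complement is AGCTCCAGG, matching at positions 79–87.
Each forward site pairs with the reverse site to give a product ending at position 87: sizes 87, 71 bp.

87 bp, 71 bp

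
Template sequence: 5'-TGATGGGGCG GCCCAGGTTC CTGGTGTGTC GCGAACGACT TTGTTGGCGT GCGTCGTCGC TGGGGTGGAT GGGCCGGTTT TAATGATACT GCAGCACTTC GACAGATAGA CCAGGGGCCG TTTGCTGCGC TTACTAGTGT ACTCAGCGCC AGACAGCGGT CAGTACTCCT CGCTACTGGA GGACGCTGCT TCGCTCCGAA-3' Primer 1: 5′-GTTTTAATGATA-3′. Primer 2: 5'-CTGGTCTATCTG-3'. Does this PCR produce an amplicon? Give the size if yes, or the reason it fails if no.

Primer 1 (GTTTTAATGATA) matches the top strand at positions 77–88; it acts as a forward primer.
Primer 2's reverse complement is CAGATAGACCAG, matching the top strand at positions 103–114; it acts as a reverse primer.
The 3' ends face each other across positions 77–114, giving a 38 bp product.

Yes — a 38 bp product.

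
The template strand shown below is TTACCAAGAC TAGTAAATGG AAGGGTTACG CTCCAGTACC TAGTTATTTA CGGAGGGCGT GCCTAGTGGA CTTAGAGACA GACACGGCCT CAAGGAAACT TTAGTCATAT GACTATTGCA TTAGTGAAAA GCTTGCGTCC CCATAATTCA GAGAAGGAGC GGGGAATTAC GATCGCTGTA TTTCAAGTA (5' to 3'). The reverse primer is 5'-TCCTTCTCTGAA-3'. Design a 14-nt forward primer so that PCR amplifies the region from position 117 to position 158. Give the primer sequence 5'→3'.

The reverse primer's reverse complement TTCAGAGAAGGA matches the template at positions 147–158; the product starts at position 117.
The forward primer is identical to the top strand over positions 117–130: TGCATTAGTGAAAA.

5'-TGCATTAGTGAAAA-3'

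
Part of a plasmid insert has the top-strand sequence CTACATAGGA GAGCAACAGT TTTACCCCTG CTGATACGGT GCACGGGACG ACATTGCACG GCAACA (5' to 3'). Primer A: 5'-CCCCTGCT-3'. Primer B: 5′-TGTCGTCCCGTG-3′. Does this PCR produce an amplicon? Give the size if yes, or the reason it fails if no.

Yes — a 29 bp product.

Primer A (CCCCTGCT) matches the top strand at positions 25–32; it acts as a forward primer.
Primer B's reverse complement is CACGGGACGACA, matching the top strand at positions 42–53; it acts as a reverse primer.
The 3' ends face each other across positions 25–53, giving a 29 bp product.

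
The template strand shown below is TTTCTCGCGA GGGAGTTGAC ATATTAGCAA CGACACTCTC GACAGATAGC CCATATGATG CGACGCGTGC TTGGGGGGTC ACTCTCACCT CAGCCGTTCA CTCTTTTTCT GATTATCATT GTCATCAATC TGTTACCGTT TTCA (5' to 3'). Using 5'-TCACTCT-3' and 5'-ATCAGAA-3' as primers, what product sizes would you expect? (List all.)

The forward primer TCACTCT matches the top strand at positions 79–85, 98–104.
The reverse primer's reverse complement is TTCTGAT, matching at positions 107–113.
Each forward site pairs with the reverse site to give a product ending at position 113: sizes 35, 16 bp.

35 bp, 16 bp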